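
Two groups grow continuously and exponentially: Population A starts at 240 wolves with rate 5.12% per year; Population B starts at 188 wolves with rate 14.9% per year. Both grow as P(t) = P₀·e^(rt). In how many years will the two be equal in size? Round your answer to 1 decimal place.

240·e^(0.0512t) = 188·e^(0.149t)
240/188 = e^((0.149 − 0.0512)t) → ln(1.2766) = 0.0978·t
t = 0.2442 / 0.0978

t ≈ 2.5 years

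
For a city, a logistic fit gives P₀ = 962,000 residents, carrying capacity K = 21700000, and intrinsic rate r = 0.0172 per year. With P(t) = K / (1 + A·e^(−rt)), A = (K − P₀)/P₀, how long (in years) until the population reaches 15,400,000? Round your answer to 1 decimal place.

t ≈ 230.5 years

A = (21700000 − 962000)/962000 = 21.55717
15400000 = 21700000/(1 + 21.55717·e^(−0.0172t)) → 1 + 21.55717·e^(−0.0172t) = 1.40909
e^(−0.0172t) = 0.018977 → t = ln(52.69531)/0.0172 = 3.96453/0.0172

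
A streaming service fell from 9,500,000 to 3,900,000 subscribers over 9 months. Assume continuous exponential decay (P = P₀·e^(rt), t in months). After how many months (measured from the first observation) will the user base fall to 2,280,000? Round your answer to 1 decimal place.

r = ln(3900000/9500000) / 9 ≈ -0.098924 per month
t = ln(2280000/9500000) / r = -1.42712 / -0.098924 ≈ 14.426

t ≈ 14.4 months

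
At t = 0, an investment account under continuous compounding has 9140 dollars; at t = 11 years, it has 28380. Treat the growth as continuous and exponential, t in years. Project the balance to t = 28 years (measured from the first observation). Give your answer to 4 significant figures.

r = ln(28380/9140) / 11 ≈ 0.103002 per year
P(28) = 9140 · e^(0.103002·28) = 9140 · 17.88678 ≈ 163485.16

≈ 163,500 dollars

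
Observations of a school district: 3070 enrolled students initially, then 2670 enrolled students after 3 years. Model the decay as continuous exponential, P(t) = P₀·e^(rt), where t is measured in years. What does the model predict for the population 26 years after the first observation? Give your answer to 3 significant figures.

r = ln(2670/3070) / 3 ≈ -0.046533 per year
P(26) = 3070 · e^(-0.046533·26) = 3070 · 0.29824 ≈ 915.59

≈ 916 enrolled students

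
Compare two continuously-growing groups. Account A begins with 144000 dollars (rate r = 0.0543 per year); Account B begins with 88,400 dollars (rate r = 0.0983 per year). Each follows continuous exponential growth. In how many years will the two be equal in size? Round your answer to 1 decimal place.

t ≈ 11.1 years

144000·e^(0.0543t) = 88400·e^(0.0983t)
144000/88400 = e^((0.0983 − 0.0543)t) → ln(1.62896) = 0.044·t
t = 0.48794 / 0.044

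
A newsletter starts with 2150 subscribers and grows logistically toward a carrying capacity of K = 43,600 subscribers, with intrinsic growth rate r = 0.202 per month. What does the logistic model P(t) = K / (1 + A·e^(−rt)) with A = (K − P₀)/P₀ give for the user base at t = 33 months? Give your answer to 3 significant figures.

A = (43600 − 2150)/2150 = 19.27907
P(33) = 43600 / (1 + 19.27907·e^(−0.202·33)) = 43600 / (1 + 19.27907·0.001273)
= 43600 / 1.02455 ≈ 42555.2

≈ 42,600 subscribers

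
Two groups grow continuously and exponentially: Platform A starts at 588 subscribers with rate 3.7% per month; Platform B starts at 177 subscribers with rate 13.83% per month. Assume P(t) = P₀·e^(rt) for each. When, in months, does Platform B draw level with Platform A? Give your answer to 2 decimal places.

588·e^(0.037t) = 177·e^(0.1383t)
588/177 = e^((0.1383 − 0.037)t) → ln(3.32203) = 0.1013·t
t = 1.20058 / 0.1013

t ≈ 11.85 months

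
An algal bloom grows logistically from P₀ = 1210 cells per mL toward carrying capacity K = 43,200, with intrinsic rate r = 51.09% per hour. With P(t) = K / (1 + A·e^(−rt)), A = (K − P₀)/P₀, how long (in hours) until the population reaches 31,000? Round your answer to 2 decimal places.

A = (43200 − 1210)/1210 = 34.70248
31000 = 43200/(1 + 34.70248·e^(−0.5109t)) → 1 + 34.70248·e^(−0.5109t) = 1.39355
e^(−0.5109t) = 0.011341 → t = ln(88.17843)/0.5109 = 4.47936/0.5109

t ≈ 8.77 hours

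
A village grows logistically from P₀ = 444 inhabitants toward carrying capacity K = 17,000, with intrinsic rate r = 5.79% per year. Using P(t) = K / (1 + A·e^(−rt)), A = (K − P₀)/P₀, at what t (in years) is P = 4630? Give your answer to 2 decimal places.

t ≈ 45.53 years

A = (17000 − 444)/444 = 37.28829
4630 = 17000/(1 + 37.28829·e^(−0.0579t)) → 1 + 37.28829·e^(−0.0579t) = 3.67171
e^(−0.0579t) = 0.07165 → t = ln(13.95673)/0.0579 = 2.63596/0.0579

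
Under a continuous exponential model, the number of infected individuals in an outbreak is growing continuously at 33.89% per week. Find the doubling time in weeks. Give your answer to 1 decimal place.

doubling time ≈ 2.0 weeks

doubling time = ln(2) / |r| = 0.69315 / 0.3389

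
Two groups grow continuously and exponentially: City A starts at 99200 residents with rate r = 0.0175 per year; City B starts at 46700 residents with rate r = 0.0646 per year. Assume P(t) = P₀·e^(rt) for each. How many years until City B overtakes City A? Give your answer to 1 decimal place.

t ≈ 16.0 years

99200·e^(0.0175t) = 46700·e^(0.0646t)
99200/46700 = e^((0.0646 − 0.0175)t) → ln(2.1242) = 0.0471·t
t = 0.75339 / 0.0471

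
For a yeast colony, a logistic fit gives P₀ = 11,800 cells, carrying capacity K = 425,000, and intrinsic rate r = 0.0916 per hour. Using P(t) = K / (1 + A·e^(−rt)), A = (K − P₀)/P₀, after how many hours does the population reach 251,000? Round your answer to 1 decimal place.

t ≈ 42.8 hours

A = (425000 − 11800)/11800 = 35.01695
251000 = 425000/(1 + 35.01695·e^(−0.0916t)) → 1 + 35.01695·e^(−0.0916t) = 1.69323
e^(−0.0916t) = 0.019797 → t = ln(50.51296)/0.0916 = 3.92223/0.0916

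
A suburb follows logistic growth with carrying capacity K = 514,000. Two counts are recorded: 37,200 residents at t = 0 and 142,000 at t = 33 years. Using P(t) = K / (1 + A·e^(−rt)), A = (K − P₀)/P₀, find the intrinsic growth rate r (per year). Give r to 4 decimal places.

A = (514000 − 37200)/37200 = 12.8172
142000 = 514000/(1 + 12.8172·e^(−r·33)) → e^(−33r) = (3.61972 − 1)/12.8172 = 0.204391
r = −ln(0.204391)/33 = 1.58772/33

r ≈ 0.0481 per year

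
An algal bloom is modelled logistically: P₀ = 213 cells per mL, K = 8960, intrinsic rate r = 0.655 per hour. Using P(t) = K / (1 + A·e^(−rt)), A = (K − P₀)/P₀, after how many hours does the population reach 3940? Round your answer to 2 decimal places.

A = (8960 − 213)/213 = 41.06573
3940 = 8960/(1 + 41.06573·e^(−0.655t)) → 1 + 41.06573·e^(−0.655t) = 2.27411
e^(−0.655t) = 0.031026 → t = ln(32.23087)/0.655 = 3.47292/0.655

t ≈ 5.30 hours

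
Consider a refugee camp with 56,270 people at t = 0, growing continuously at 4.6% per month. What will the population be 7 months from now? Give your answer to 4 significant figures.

≈ 77,650 people

P(7) = 56270 · e^(0.046·7) = 56270 · e^(0.322)
= 56270 · 1.37988 ≈ 77646.12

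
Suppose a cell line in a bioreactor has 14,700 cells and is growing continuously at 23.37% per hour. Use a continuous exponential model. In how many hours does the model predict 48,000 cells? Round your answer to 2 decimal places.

48000 = 14700 · e^(0.2337·t)
t = ln(48000/14700) / 0.2337 = ln(3.26531) / 0.2337 = 1.18335 / 0.2337

t ≈ 5.06 hours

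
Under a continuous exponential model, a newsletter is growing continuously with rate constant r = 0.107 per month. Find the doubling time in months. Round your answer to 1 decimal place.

doubling time = ln(2) / |r| = 0.69315 / 0.107

doubling time ≈ 6.5 months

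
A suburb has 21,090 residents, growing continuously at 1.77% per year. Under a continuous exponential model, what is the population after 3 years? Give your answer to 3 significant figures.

≈ 22,200 residents

P(3) = 21090 · e^(0.0177·3) = 21090 · e^(0.0531)
= 21090 · 1.05454 ≈ 22240.15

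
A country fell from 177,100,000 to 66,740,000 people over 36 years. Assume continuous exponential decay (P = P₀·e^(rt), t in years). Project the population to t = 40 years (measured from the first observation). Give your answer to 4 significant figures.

≈ 59,880,000 people

r = ln(66740000/177100000) / 36 ≈ -0.027109 per year
P(40) = 177100000 · e^(-0.027109·40) = 177100000 · 0.33812 ≈ 59881644.41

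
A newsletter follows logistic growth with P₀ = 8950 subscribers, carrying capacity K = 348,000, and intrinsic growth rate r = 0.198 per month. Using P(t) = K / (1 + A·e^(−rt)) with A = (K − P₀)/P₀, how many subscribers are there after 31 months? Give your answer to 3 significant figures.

A = (348000 − 8950)/8950 = 37.88268
P(31) = 348000 / (1 + 37.88268·e^(−0.198·31)) = 348000 / (1 + 37.88268·0.002159)
= 348000 / 1.0818 ≈ 321686.76

≈ 322,000 subscribers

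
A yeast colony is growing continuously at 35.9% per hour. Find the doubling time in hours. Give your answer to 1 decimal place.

doubling time = ln(2) / |r| = 0.69315 / 0.359

doubling time ≈ 1.9 hours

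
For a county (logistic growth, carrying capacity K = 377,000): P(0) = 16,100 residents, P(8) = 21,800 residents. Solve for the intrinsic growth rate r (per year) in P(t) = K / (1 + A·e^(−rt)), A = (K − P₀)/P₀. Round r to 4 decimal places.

A = (377000 − 16100)/16100 = 22.41615
21800 = 377000/(1 + 22.41615·e^(−r·8)) → e^(−8r) = (17.29358 − 1)/22.41615 = 0.726868
r = −ln(0.726868)/8 = 0.31901/8

r ≈ 0.0399 per year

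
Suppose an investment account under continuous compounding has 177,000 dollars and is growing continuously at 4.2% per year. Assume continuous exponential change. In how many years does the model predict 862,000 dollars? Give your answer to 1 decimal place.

862000 = 177000 · e^(0.042·t)
t = ln(862000/177000) / 0.042 = ln(4.87006) / 0.042 = 1.58311 / 0.042

t ≈ 37.7 years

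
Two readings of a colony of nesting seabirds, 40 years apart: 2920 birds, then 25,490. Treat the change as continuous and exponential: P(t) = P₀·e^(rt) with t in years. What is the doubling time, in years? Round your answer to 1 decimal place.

doubling time ≈ 12.8 years

r = ln(25490/2920) / 40 = ln(8.72945) / 40 ≈ 0.054168 per year
doubling time = ln 2 / |r| = 0.69315 / 0.054168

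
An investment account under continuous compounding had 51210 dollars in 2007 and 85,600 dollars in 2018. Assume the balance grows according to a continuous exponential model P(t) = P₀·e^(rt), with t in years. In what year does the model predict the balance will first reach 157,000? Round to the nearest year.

r = ln(85600/51210) / 11 = 0.51375/11 ≈ 0.046705 per year
t = ln(157000/51210) / r = 1.12031/0.046705 ≈ 23.99 years after 2007

year 2031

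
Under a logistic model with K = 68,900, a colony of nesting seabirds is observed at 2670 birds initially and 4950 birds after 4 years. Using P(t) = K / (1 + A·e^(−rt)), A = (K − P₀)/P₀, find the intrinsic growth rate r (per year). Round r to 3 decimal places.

A = (68900 − 2670)/2670 = 24.80524
4950 = 68900/(1 + 24.80524·e^(−r·4)) → e^(−4r) = (13.91919 − 1)/24.80524 = 0.520825
r = −ln(0.520825)/4 = 0.65234/4

r ≈ 0.163 per year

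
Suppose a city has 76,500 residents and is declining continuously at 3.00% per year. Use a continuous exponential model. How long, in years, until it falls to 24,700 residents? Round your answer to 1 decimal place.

24700 = 76500 · e^(-0.03·t)
t = ln(24700/76500) / -0.03 = ln(0.32288) / -0.03 = -1.13049 / -0.03

t ≈ 37.7 years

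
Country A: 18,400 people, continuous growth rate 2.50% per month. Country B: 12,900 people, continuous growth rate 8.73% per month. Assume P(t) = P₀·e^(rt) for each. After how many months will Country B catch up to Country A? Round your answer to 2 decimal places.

18400·e^(0.025t) = 12900·e^(0.0873t)
18400/12900 = e^((0.0873 − 0.025)t) → ln(1.42636) = 0.0623·t
t = 0.35512 / 0.0623

t ≈ 5.70 months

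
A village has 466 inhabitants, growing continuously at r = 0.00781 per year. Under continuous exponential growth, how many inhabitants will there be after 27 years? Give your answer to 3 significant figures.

≈ 575 inhabitants

P(27) = 466 · e^(0.00781·27) = 466 · e^(0.21087)
= 466 · 1.23475 ≈ 575.39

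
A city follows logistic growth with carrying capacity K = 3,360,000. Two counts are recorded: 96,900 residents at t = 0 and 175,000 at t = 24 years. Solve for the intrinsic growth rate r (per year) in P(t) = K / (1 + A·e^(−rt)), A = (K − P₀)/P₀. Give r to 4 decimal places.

A = (3360000 − 96900)/96900 = 33.67492
175000 = 3360000/(1 + 33.67492·e^(−r·24)) → e^(−24r) = (19.2 − 1)/33.67492 = 0.540462
r = −ln(0.540462)/24 = 0.61533/24

r ≈ 0.0256 per year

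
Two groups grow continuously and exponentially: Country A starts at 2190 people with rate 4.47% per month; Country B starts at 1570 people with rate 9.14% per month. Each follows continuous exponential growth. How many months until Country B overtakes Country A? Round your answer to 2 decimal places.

t ≈ 7.13 months

2190·e^(0.0447t) = 1570·e^(0.0914t)
2190/1570 = e^((0.0914 − 0.0447)t) → ln(1.3949) = 0.0467·t
t = 0.33283 / 0.0467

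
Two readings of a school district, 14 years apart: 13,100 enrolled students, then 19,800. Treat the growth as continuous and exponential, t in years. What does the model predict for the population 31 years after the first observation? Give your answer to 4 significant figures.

r = ln(19800/13100) / 14 ≈ 0.029505 per year
P(31) = 13100 · e^(0.029505·31) = 13100 · 2.49591 ≈ 32696.45

≈ 32,700 enrolled students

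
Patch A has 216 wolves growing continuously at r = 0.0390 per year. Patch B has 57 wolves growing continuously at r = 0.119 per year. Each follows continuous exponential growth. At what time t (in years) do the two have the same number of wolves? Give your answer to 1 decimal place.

t ≈ 16.7 years

216·e^(0.039t) = 57·e^(0.119t)
216/57 = e^((0.119 − 0.039)t) → ln(3.78947) = 0.08·t
t = 1.33223 / 0.08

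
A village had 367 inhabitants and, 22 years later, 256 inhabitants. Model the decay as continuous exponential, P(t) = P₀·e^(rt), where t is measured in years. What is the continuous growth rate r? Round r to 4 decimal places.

r ≈ -0.0164 per year

256 = 367 · e^(r·22)
e^(22r) = 256/367 = 0.69755
r = ln(0.69755) / 22 = -0.36018 / 22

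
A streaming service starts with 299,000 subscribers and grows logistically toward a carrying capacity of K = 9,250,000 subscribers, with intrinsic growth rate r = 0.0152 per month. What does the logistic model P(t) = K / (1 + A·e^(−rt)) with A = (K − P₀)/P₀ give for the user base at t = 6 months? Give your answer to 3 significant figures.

A = (9250000 − 299000)/299000 = 29.93645
P(6) = 9250000 / (1 + 29.93645·e^(−0.0152·6)) = 9250000 / (1 + 29.93645·0.912835)
= 9250000 / 28.32705 ≈ 326543.03

≈ 327,000 subscribers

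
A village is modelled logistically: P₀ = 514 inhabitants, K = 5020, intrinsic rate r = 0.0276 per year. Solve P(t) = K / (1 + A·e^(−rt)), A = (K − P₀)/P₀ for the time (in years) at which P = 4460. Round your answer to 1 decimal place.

A = (5020 − 514)/514 = 8.76654
4460 = 5020/(1 + 8.76654·e^(−0.0276t)) → 1 + 8.76654·e^(−0.0276t) = 1.12556
e^(−0.0276t) = 0.014323 → t = ln(69.81921)/0.0276 = 4.24591/0.0276

t ≈ 153.8 years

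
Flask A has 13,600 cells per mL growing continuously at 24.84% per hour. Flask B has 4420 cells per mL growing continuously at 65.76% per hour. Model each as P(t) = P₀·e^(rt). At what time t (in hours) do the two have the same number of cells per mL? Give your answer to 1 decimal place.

13600·e^(0.2484t) = 4420·e^(0.6576t)
13600/4420 = e^((0.6576 − 0.2484)t) → ln(3.07692) = 0.4092·t
t = 1.12393 / 0.4092

t ≈ 2.7 hours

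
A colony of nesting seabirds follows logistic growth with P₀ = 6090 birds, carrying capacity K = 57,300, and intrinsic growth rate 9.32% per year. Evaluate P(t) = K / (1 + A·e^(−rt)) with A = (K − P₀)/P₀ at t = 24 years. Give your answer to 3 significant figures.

≈ 30,200 birds

A = (57300 − 6090)/6090 = 8.40887
P(24) = 57300 / (1 + 8.40887·e^(−0.0932·24)) = 57300 / (1 + 8.40887·0.1068)
= 57300 / 1.89806 ≈ 30188.65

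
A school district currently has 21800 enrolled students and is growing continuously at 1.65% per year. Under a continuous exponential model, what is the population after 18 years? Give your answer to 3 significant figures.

≈ 29,300 enrolled students

P(18) = 21800 · e^(0.0165·18) = 21800 · e^(0.297)
= 21800 · 1.34582 ≈ 29338.77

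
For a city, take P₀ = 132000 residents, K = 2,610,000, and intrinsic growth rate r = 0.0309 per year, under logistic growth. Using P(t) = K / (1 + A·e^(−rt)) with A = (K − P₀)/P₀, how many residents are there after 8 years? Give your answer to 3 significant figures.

≈ 167,000 residents

A = (2610000 − 132000)/132000 = 18.77273
P(8) = 2610000 / (1 + 18.77273·e^(−0.0309·8)) = 2610000 / (1 + 18.77273·0.780984)
= 2610000 / 15.66121 ≈ 166653.8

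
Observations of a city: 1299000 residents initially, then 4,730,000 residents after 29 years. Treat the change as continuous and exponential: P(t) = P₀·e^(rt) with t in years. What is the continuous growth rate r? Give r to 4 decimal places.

4730000 = 1299000 · e^(r·29)
e^(29r) = 4730000/1299000 = 3.64126
r = ln(3.64126) / 29 = 1.29233 / 29

r ≈ 0.0446 per year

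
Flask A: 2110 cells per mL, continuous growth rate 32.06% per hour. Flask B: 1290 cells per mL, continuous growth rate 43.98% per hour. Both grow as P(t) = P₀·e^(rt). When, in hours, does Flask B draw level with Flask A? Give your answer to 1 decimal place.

t ≈ 4.1 hours

2110·e^(0.3206t) = 1290·e^(0.4398t)
2110/1290 = e^((0.4398 − 0.3206)t) → ln(1.63566) = 0.1192·t
t = 0.49205 / 0.1192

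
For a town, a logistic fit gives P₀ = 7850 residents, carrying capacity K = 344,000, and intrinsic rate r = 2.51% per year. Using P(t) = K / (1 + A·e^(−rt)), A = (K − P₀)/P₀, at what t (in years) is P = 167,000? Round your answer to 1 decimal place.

A = (344000 − 7850)/7850 = 42.82166
167000 = 344000/(1 + 42.82166·e^(−0.0251t)) → 1 + 42.82166·e^(−0.0251t) = 2.05988
e^(−0.0251t) = 0.024751 → t = ln(40.40235)/0.0251 = 3.69889/0.0251

t ≈ 147.4 years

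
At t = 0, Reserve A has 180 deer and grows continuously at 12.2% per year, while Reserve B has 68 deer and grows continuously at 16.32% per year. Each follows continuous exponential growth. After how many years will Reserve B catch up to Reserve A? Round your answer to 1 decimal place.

180·e^(0.122t) = 68·e^(0.1632t)
180/68 = e^((0.1632 − 0.122)t) → ln(2.64706) = 0.0412·t
t = 0.97345 / 0.0412

t ≈ 23.6 years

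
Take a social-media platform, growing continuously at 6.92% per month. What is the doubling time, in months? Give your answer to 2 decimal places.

doubling time = ln(2) / |r| = 0.69315 / 0.0692

doubling time ≈ 10.02 months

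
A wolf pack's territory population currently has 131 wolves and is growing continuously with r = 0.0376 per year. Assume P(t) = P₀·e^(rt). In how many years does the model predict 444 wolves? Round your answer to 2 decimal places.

444 = 131 · e^(0.0376·t)
t = ln(444/131) / 0.0376 = ln(3.38931) / 0.0376 = 1.22063 / 0.0376

t ≈ 32.46 years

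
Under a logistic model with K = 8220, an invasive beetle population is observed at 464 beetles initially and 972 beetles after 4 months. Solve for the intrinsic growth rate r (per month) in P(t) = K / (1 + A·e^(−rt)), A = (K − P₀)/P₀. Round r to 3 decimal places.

A = (8220 − 464)/464 = 16.71552
972 = 8220/(1 + 16.71552·e^(−r·4)) → e^(−4r) = (8.45679 − 1)/16.71552 = 0.4461
r = −ln(0.4461)/4 = 0.80721/4

r ≈ 0.202 per month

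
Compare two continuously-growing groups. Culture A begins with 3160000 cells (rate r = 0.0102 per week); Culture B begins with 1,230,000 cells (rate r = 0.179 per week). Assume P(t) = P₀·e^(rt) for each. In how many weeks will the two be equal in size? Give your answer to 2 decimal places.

t ≈ 5.59 weeks

3160000·e^(0.0102t) = 1230000·e^(0.179t)
3160000/1230000 = e^((0.179 − 0.0102)t) → ln(2.56911) = 0.1688·t
t = 0.94356 / 0.1688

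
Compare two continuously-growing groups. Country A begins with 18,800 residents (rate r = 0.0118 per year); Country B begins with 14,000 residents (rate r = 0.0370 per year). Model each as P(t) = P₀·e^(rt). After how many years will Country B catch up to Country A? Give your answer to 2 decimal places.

t ≈ 11.70 years

18800·e^(0.0118t) = 14000·e^(0.037t)
18800/14000 = e^((0.037 − 0.0118)t) → ln(1.34286) = 0.0252·t
t = 0.2948 / 0.0252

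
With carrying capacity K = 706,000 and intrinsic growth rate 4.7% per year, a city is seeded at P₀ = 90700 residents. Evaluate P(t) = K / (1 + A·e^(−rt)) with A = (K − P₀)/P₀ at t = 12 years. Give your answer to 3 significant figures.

≈ 145,000 residents

A = (706000 − 90700)/90700 = 6.7839
P(12) = 706000 / (1 + 6.7839·e^(−0.047·12)) = 706000 / (1 + 6.7839·0.568929)
= 706000 / 4.85956 ≈ 145280.71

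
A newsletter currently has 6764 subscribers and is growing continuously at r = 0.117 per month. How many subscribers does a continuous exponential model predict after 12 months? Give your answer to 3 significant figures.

P(12) = 6764 · e^(0.117·12) = 6764 · e^(1.404)
= 6764 · 4.07145 ≈ 27539.31

≈ 27,500 subscribers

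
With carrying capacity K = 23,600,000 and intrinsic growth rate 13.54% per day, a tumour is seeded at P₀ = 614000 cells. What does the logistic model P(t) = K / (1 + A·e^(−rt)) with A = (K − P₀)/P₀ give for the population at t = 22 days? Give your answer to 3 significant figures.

≈ 8,130,000 cells

A = (23600000 − 614000)/614000 = 37.43648
P(22) = 23600000 / (1 + 37.43648·e^(−0.1354·22)) = 23600000 / (1 + 37.43648·0.050854)
= 23600000 / 2.90379 ≈ 8127314.55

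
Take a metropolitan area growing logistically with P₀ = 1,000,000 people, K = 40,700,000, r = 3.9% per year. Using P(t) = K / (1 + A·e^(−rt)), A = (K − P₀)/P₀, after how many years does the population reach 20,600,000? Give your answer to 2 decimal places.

t ≈ 95.02 years

A = (40700000 − 1000000)/1000000 = 39.7
20600000 = 40700000/(1 + 39.7·e^(−0.039t)) → 1 + 39.7·e^(−0.039t) = 1.97573
e^(−0.039t) = 0.024578 → t = ln(40.68756)/0.039 = 3.70592/0.039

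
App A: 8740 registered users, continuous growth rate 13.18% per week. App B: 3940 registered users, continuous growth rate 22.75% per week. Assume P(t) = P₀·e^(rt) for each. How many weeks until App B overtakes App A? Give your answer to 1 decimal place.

8740·e^(0.1318t) = 3940·e^(0.2275t)
8740/3940 = e^((0.2275 − 0.1318)t) → ln(2.21827) = 0.0957·t
t = 0.79673 / 0.0957

t ≈ 8.3 weeks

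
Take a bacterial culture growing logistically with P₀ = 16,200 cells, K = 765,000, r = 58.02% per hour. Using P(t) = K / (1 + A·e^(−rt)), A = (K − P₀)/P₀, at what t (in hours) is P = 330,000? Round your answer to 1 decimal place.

t ≈ 6.1 hours

A = (765000 − 16200)/16200 = 46.22222
330000 = 765000/(1 + 46.22222·e^(−0.5802t)) → 1 + 46.22222·e^(−0.5802t) = 2.31818
e^(−0.5802t) = 0.028518 → t = ln(35.06513)/0.5802 = 3.55721/0.5802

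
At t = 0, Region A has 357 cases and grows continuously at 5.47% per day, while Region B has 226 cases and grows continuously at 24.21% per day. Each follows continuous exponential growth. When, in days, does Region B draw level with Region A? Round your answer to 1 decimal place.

t ≈ 2.4 days

357·e^(0.0547t) = 226·e^(0.2421t)
357/226 = e^((0.2421 − 0.0547)t) → ln(1.57965) = 0.1874·t
t = 0.4572 / 0.1874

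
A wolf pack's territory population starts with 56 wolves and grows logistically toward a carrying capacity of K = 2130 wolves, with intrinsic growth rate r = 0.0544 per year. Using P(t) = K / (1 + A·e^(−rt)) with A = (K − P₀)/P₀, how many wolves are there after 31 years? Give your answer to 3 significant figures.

≈ 271 wolves

A = (2130 − 56)/56 = 37.03571
P(31) = 2130 / (1 + 37.03571·e^(−0.0544·31)) = 2130 / (1 + 37.03571·0.185185)
= 2130 / 7.85846 ≈ 271.05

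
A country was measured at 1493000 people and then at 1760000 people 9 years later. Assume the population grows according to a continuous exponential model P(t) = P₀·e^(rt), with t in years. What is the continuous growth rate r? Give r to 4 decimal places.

r ≈ 0.0183 per year

1760000 = 1493000 · e^(r·9)
e^(9r) = 1760000/1493000 = 1.17883
r = ln(1.17883) / 9 = 0.16453 / 9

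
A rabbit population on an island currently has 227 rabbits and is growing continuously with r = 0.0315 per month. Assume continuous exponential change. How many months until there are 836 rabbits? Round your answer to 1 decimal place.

836 = 227 · e^(0.0315·t)
t = ln(836/227) / 0.0315 = ln(3.68282) / 0.0315 = 1.30368 / 0.0315

t ≈ 41.4 months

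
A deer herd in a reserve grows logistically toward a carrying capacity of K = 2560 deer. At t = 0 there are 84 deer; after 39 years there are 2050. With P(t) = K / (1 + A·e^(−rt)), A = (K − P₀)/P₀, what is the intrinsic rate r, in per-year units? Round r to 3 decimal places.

A = (2560 − 84)/84 = 29.47619
2050 = 2560/(1 + 29.47619·e^(−r·39)) → e^(−39r) = (1.24878 − 1)/29.47619 = 0.00844
r = −ln(0.00844)/39 = 4.77477/39

r ≈ 0.122 per year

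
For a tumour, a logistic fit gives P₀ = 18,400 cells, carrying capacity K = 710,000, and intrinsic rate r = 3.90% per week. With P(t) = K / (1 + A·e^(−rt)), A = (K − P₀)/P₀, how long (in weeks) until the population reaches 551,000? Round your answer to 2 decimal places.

A = (710000 − 18400)/18400 = 37.58696
551000 = 710000/(1 + 37.58696·e^(−0.039t)) → 1 + 37.58696·e^(−0.039t) = 1.28857
e^(−0.039t) = 0.007677 → t = ln(130.25417)/0.039 = 4.86949/0.039

t ≈ 124.86 weeks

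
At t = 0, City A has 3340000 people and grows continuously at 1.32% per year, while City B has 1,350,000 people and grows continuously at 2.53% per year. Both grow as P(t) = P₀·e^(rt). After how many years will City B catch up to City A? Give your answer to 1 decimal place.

3340000·e^(0.0132t) = 1350000·e^(0.0253t)
3340000/1350000 = e^((0.0253 − 0.0132)t) → ln(2.47407) = 0.0121·t
t = 0.90587 / 0.0121

t ≈ 74.9 years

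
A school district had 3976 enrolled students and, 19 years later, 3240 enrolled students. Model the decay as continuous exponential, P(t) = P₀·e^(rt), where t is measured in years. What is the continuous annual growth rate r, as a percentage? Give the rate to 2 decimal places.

r ≈ -1.08% per year

3240 = 3976 · e^(r·19)
e^(19r) = 3240/3976 = 0.81489
r = ln(0.81489) / 19 = -0.2047 / 19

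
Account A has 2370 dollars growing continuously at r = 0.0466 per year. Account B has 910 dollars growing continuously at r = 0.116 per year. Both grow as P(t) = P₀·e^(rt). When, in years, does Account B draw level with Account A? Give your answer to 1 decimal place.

2370·e^(0.0466t) = 910·e^(0.116t)
2370/910 = e^((0.116 − 0.0466)t) → ln(2.6044) = 0.0694·t
t = 0.9572 / 0.0694

t ≈ 13.8 years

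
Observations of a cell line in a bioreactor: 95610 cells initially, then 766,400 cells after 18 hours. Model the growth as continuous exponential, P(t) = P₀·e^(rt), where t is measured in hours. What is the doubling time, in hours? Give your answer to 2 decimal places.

r = ln(766400/95610) / 18 = ln(8.0159) / 18 ≈ 0.115635 per hour
doubling time = ln 2 / |r| = 0.69315 / 0.115635

doubling time ≈ 5.99 hours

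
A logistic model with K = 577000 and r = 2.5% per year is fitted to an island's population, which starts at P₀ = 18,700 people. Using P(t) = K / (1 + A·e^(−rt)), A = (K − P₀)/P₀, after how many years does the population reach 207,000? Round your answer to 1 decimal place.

A = (577000 − 18700)/18700 = 29.85561
207000 = 577000/(1 + 29.85561·e^(−0.025t)) → 1 + 29.85561·e^(−0.025t) = 2.78744
e^(−0.025t) = 0.059869 → t = ln(16.70301)/0.025 = 2.81559/0.025

t ≈ 112.6 years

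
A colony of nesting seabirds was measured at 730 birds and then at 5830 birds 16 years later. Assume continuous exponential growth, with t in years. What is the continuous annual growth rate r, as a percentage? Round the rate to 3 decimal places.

5830 = 730 · e^(r·16)
e^(16r) = 5830/730 = 7.9863
r = ln(7.9863) / 16 = 2.07773 / 16

r ≈ 12.986% per year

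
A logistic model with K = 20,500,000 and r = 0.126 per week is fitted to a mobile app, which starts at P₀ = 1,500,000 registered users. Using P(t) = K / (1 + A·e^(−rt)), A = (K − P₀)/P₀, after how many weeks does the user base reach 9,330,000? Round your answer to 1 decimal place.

A = (20500000 − 1500000)/1500000 = 12.66667
9330000 = 20500000/(1 + 12.66667·e^(−0.126t)) → 1 + 12.66667·e^(−0.126t) = 2.19721
e^(−0.126t) = 0.094517 → t = ln(10.58013)/0.126 = 2.35898/0.126

t ≈ 18.7 weeks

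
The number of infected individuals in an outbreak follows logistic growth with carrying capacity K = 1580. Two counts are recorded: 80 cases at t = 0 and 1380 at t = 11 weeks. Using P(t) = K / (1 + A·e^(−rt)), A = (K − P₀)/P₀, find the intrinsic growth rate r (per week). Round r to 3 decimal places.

A = (1580 − 80)/80 = 18.75
1380 = 1580/(1 + 18.75·e^(−r·11)) → e^(−11r) = (1.14493 − 1)/18.75 = 0.007729
r = −ln(0.007729)/11 = 4.86272/11

r ≈ 0.442 per week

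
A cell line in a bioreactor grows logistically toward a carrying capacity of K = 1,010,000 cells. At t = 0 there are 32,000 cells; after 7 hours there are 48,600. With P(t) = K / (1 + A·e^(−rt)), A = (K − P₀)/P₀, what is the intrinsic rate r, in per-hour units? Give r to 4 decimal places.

r ≈ 0.0621 per hour

A = (1010000 − 32000)/32000 = 30.5625
48600 = 1010000/(1 + 30.5625·e^(−r·7)) → e^(−7r) = (20.78189 − 1)/30.5625 = 0.64726
r = −ln(0.64726)/7 = 0.43501/7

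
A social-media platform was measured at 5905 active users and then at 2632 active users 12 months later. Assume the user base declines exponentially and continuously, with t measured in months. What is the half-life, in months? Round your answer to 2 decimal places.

half-life ≈ 10.29 months

r = ln(2632/5905) / 12 = ln(0.44572) / 12 ≈ -0.067338 per month
half-life = ln 2 / |r| = 0.69315 / 0.067338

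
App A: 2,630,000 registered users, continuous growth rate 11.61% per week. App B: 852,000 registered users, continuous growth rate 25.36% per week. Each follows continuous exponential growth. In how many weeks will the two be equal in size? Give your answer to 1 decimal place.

t ≈ 8.2 weeks

2630000·e^(0.1161t) = 852000·e^(0.2536t)
2630000/852000 = e^((0.2536 − 0.1161)t) → ln(3.08685) = 0.1375·t
t = 1.12715 / 0.1375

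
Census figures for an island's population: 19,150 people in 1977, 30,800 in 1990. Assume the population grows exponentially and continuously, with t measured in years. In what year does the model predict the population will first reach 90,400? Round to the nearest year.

year 2019

r = ln(30800/19150) / 13 = 0.47521/13 ≈ 0.036555 per year
t = ln(90400/19150) / r = 1.55194/0.036555 ≈ 42.46 years after 1977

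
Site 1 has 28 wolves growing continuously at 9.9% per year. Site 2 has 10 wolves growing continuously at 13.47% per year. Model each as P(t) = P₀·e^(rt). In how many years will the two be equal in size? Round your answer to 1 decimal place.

t ≈ 28.8 years

28·e^(0.099t) = 10·e^(0.1347t)
28/10 = e^((0.1347 − 0.099)t) → ln(2.8) = 0.0357·t
t = 1.02962 / 0.0357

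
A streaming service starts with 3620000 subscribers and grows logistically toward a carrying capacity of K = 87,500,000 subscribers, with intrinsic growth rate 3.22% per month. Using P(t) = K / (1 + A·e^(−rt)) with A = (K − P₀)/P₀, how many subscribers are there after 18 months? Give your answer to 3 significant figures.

≈ 6,260,000 subscribers

A = (87500000 − 3620000)/3620000 = 23.17127
P(18) = 87500000 / (1 + 23.17127·e^(−0.0322·18)) = 87500000 / (1 + 23.17127·0.560122)
= 87500000 / 13.97875 ≈ 6259502.33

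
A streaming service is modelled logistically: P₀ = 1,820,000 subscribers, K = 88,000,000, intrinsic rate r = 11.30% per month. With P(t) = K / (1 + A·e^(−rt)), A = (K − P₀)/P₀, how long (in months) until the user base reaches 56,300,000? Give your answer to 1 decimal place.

t ≈ 39.2 months

A = (88000000 − 1820000)/1820000 = 47.35165
56300000 = 88000000/(1 + 47.35165·e^(−0.113t)) → 1 + 47.35165·e^(−0.113t) = 1.56306
e^(−0.113t) = 0.011891 → t = ln(84.09772)/0.113 = 4.43198/0.113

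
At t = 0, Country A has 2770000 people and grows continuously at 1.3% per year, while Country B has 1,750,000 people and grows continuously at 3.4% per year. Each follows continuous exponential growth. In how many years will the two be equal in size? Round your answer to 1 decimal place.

t ≈ 21.9 years

2770000·e^(0.013t) = 1750000·e^(0.034t)
2770000/1750000 = e^((0.034 − 0.013)t) → ln(1.58286) = 0.021·t
t = 0.45923 / 0.021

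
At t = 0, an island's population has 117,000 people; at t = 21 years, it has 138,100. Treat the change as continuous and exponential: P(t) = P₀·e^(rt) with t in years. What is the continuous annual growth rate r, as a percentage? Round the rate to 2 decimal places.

138100 = 117000 · e^(r·21)
e^(21r) = 138100/117000 = 1.18034
r = ln(1.18034) / 21 = 0.1658 / 21

r ≈ 0.79% per year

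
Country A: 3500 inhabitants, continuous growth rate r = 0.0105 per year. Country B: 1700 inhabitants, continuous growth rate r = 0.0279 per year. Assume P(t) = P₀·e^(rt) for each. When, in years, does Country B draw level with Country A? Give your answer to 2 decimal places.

t ≈ 41.50 years

3500·e^(0.0105t) = 1700·e^(0.0279t)
3500/1700 = e^((0.0279 − 0.0105)t) → ln(2.05882) = 0.0174·t
t = 0.72213 / 0.0174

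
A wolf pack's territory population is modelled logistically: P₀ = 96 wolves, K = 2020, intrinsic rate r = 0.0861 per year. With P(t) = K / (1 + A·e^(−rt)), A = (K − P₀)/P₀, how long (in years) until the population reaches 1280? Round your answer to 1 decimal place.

t ≈ 41.2 years

A = (2020 − 96)/96 = 20.04167
1280 = 2020/(1 + 20.04167·e^(−0.0861t)) → 1 + 20.04167·e^(−0.0861t) = 1.57812
e^(−0.0861t) = 0.028846 → t = ln(34.66667)/0.0861 = 3.54578/0.0861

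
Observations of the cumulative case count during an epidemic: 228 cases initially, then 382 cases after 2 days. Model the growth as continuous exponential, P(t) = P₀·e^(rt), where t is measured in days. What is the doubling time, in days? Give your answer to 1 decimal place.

r = ln(382/228) / 2 = ln(1.67544) / 2 ≈ 0.258037 per day
doubling time = ln 2 / |r| = 0.69315 / 0.258037

doubling time ≈ 2.7 days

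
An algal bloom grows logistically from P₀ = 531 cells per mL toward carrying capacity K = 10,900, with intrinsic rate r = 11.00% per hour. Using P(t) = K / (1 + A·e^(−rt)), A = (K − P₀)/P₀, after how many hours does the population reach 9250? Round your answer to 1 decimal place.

A = (10900 − 531)/531 = 19.52731
9250 = 10900/(1 + 19.52731·e^(−0.11t)) → 1 + 19.52731·e^(−0.11t) = 1.17838
e^(−0.11t) = 0.009135 → t = ln(109.47127)/0.11 = 4.69566/0.11

t ≈ 42.7 hours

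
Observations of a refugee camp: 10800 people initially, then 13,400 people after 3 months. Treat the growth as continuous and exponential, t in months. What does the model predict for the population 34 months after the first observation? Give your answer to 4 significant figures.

≈ 124,500 people

r = ln(13400/10800) / 3 ≈ 0.071903 per month
P(34) = 10800 · e^(0.071903·34) = 10800 · 11.52706 ≈ 124492.23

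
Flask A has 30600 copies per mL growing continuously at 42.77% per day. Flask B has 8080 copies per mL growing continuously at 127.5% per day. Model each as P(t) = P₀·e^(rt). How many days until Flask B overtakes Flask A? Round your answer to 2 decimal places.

30600·e^(0.4277t) = 8080·e^(1.275t)
30600/8080 = e^((1.275 − 0.4277)t) → ln(3.78713) = 0.8473·t
t = 1.33161 / 0.8473

t ≈ 1.57 days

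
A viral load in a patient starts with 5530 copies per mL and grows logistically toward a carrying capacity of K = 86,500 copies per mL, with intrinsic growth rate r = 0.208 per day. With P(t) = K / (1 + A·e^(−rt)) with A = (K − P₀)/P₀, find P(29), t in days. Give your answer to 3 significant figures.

≈ 83,600 copies per mL

A = (86500 − 5530)/5530 = 14.64195
P(29) = 86500 / (1 + 14.64195·e^(−0.208·29)) = 86500 / (1 + 14.64195·0.002401)
= 86500 / 1.03515 ≈ 83562.71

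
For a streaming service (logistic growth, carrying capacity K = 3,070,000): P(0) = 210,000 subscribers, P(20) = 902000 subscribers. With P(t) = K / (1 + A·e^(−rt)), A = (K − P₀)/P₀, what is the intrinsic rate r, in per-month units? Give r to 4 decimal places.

r ≈ 0.0867 per month

A = (3070000 − 210000)/210000 = 13.61905
902000 = 3070000/(1 + 13.61905·e^(−r·20)) → e^(−20r) = (3.40355 − 1)/13.61905 = 0.176484
r = −ln(0.176484)/20 = 1.73452/20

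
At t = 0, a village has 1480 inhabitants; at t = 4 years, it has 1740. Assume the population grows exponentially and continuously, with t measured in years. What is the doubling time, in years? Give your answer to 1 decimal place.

r = ln(1740/1480) / 4 = ln(1.17568) / 4 ≈ 0.040461 per year
doubling time = ln 2 / |r| = 0.69315 / 0.040461

doubling time ≈ 17.1 years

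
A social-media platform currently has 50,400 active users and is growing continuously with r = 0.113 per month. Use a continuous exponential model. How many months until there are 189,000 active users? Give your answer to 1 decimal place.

t ≈ 11.7 months

189000 = 50400 · e^(0.113·t)
t = ln(189000/50400) / 0.113 = ln(3.75) / 0.113 = 1.32176 / 0.113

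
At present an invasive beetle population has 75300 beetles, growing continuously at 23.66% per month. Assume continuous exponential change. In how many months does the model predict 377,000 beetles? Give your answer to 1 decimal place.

377000 = 75300 · e^(0.2366·t)
t = ln(377000/75300) / 0.2366 = ln(5.00664) / 0.2366 = 1.61077 / 0.2366

t ≈ 6.8 months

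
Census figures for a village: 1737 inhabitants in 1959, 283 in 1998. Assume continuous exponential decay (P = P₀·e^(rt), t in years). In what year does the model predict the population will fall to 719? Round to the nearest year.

year 1978

r = ln(283/1737) / 39 = -1.81447/39 ≈ -0.046525 per year
t = ln(719/1737) / r = -0.88205/-0.046525 ≈ 18.96 years after 1959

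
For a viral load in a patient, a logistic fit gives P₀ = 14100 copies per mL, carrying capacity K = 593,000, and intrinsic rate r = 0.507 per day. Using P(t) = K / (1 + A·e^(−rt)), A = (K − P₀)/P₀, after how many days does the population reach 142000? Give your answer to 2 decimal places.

A = (593000 − 14100)/14100 = 41.05674
142000 = 593000/(1 + 41.05674·e^(−0.507t)) → 1 + 41.05674·e^(−0.507t) = 4.17606
e^(−0.507t) = 0.077358 → t = ln(12.92696)/0.507 = 2.55931/0.507

t ≈ 5.05 days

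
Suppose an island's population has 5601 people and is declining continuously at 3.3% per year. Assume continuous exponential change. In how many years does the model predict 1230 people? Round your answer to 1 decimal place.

1230 = 5601 · e^(-0.033·t)
t = ln(1230/5601) / -0.033 = ln(0.2196) / -0.033 = -1.51593 / -0.033

t ≈ 45.9 years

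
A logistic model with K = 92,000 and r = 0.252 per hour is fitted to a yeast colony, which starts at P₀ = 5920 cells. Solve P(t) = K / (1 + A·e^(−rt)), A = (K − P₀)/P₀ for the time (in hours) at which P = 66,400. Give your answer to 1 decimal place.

A = (92000 − 5920)/5920 = 14.54054
66400 = 92000/(1 + 14.54054·e^(−0.252t)) → 1 + 14.54054·e^(−0.252t) = 1.38554
e^(−0.252t) = 0.026515 → t = ln(37.71453)/0.252 = 3.63005/0.252

t ≈ 14.4 hours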